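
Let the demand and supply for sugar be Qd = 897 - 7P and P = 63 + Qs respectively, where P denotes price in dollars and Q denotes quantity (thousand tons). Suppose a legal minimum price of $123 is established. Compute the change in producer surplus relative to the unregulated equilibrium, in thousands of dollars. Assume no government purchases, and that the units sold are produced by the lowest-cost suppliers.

-112.5

Rearranging supply gives Qs = P - 63. In a free market, 897 - 7P = P - 63 gives the equilibrium P* = 120, Q* = 57.
The floor of 123 is above the equilibrium price 120, so it binds.
At P = 123: Qd = 897 - 7·123 = 36 and Qs = 123 - 63 = 60.
Producer surplus without the control is ½ · (120 - 63) · 57 = 1624.5.
With the floor, 36 units are sold at 123. The supply price at Q = 36 is 99, so PS = ½ · [(123 - 63) + (123 - 99)] · 36 = 1512.
Change in producer surplus = 1512 - 1624.5 = -112.5.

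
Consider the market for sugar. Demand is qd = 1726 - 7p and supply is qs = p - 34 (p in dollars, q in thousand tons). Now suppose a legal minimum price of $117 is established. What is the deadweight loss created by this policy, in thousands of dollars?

In a free market, 1726 - 7p = p - 34 gives the equilibrium p* = 220, q* = 186.
The floor of 117 is below the equilibrium price 220, so it is not binding; the market clears at p* = 220, q* = 186.
Since the control does not bind, no trades are prevented and deadweight loss is zero.

0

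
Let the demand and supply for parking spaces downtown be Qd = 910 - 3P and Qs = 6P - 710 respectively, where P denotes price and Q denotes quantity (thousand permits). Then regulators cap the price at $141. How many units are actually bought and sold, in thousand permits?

Without the control the market clears where 910 - 3P = 6P - 710, i.e. P* = 180 and Q* = 370.
The ceiling of 141 is below the equilibrium price 180, so it binds.
At P = 141: Qd = 910 - 3·141 = 487 and Qs = 6·141 - 710 = 136.
The quantity actually transacted is the short side, supply: 136.

136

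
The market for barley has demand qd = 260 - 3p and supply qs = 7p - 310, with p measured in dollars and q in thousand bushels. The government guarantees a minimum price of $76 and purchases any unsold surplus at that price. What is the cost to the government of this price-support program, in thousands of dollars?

In a free market, 260 - 3p = 7p - 310 gives the equilibrium p* = 57, q* = 89.
Because the floor (76) lies above the market-clearing price, it is binding.
At p = 76: qd = 260 - 3·76 = 32 and qs = 7·76 - 310 = 222.
Surplus = qs - qd = 190.
Government expenditure = surplus × support price = 190 × 76 = 14440.

14440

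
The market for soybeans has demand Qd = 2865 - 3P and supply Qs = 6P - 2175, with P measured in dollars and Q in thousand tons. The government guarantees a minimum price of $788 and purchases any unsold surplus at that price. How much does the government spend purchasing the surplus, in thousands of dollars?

1616976

In a free market, 2865 - 3P = 6P - 2175 gives the equilibrium P* = 560, Q* = 1185.
The floor of 788 is above the equilibrium price 560, so it binds.
At P = 788: Qd = 2865 - 3·788 = 501 and Qs = 6·788 - 2175 = 2553.
Surplus = Qs - Qd = 2052.
Government expenditure = surplus × support price = 2052 × 788 = 1616976.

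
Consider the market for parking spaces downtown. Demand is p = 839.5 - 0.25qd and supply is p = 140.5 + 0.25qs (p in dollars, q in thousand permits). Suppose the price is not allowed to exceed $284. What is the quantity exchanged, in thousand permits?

574

Rearranging demand gives qd = 3358 - 4p; rearranging supply gives qs = 4p - 562. In a free market, 3358 - 4p = 4p - 562 gives the equilibrium p* = 490, q* = 1398.
The ceiling of 284 is below the equilibrium price 490, so it binds.
At p = 284: qd = 3358 - 4·284 = 2222 and qs = 4·284 - 562 = 574.
The quantity actually transacted is the short side, supply: 574.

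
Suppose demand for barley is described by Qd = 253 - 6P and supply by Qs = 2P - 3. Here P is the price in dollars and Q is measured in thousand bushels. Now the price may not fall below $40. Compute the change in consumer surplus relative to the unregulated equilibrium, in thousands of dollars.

-296

Without the control the market clears where 253 - 6P = 2P - 3, i.e. P* = 32 and Q* = 61.
Since 40 > 32, the floor is binding.
At P = 40: Qd = 253 - 6·40 = 13 and Qs = 2·40 - 3 = 77.
Consumer surplus without the control is ½ · (253/6 - 32) · 61 = 3721/12.
With the floor, consumers buy 13 units at 40, so CS = ½ · (253/6 - 40) · 13 = 169/12.
Change in consumer surplus = 169/12 - 3721/12 = -296.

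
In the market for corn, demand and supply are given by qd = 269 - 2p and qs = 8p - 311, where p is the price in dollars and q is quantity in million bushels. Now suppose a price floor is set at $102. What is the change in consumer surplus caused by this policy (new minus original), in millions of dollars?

-4796

Setting quantity demanded equal to quantity supplied, 269 - 2p = 8p - 311, gives p* = 58 and q* = 153.
Since 102 > 58, the floor is binding.
At p = 102: qd = 269 - 2·102 = 65 and qs = 8·102 - 311 = 505.
Consumer surplus without the control is ½ · (134.5 - 58) · 153 = 5852.25.
With the floor, consumers buy 65 units at 102, so CS = ½ · (134.5 - 102) · 65 = 1056.25.
Change in consumer surplus = 1056.25 - 5852.25 = -4796.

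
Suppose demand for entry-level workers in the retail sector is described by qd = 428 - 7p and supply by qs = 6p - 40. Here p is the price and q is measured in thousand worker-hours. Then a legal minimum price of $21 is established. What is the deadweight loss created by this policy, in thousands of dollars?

Equilibrium: 428 - 7p = 6p - 40, so 468 = 13p and p* = 36, q* = 176.
The floor of 21 is below the equilibrium price 36, so it is not binding; the market clears at p* = 36, q* = 176.
Since the control does not bind, no trades are prevented and deadweight loss is zero.

0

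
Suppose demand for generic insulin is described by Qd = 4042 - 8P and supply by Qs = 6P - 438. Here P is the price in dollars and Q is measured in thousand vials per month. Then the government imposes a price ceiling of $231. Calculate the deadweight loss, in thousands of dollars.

Equilibrium: 4042 - 8P = 6P - 438, so 4480 = 14P and P* = 320, Q* = 1482.
The ceiling of 231 is below the equilibrium price 320, so it binds.
At P = 231: Qd = 4042 - 8·231 = 2194 and Qs = 6·231 - 438 = 948.
Quantity traded falls to 948. At Q = 948 the demand price is (4042 - 948)/8 = 386.75 and the supply price is (438 + 948)/6 = 231.
Deadweight loss = ½ · (386.75 - 231) · (1482 - 948) = ½ · 155.75 · 534 = 41585.25.

41585.25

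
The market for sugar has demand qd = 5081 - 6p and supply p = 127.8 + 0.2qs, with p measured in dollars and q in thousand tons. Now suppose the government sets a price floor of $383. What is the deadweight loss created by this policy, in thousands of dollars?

Rearranging supply gives qs = 5p - 639. In a free market, 5081 - 6p = 5p - 639 gives the equilibrium p* = 520, q* = 1961.
Since 383 is below p* = 520, the floor does not bind and the free-market outcome prevails.
Since the control does not bind, no trades are prevented and deadweight loss is zero.

0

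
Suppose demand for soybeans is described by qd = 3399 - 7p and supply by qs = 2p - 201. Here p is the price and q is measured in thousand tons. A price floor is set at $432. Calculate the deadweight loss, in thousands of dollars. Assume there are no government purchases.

In a free market, 3399 - 7p = 2p - 201 gives the equilibrium p* = 400, q* = 599.
Because the floor (432) lies above the market-clearing price, it is binding.
At p = 432: qd = 3399 - 7·432 = 375 and qs = 2·432 - 201 = 663.
Quantity traded falls to 375. At q = 375 the demand price is (3399 - 375)/7 = 432 and the supply price is (201 + 375)/2 = 288.
Deadweight loss = ½ · (432 - 288) · (599 - 375) = ½ · 144 · 224 = 16128.

16128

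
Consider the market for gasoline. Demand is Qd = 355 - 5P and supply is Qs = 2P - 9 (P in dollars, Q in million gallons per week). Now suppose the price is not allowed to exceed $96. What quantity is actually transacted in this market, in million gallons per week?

95

In a free market, 355 - 5P = 2P - 9 gives the equilibrium P* = 52, Q* = 95.
The ceiling of 96 is above the equilibrium price 52, so it is not binding; the market clears at P* = 52, Q* = 95.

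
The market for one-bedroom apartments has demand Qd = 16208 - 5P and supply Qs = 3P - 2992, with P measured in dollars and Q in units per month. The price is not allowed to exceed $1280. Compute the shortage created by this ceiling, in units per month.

8960

Equilibrium: 16208 - 5P = 3P - 2992, so 19200 = 8P and P* = 2400, Q* = 4208.
The ceiling of 1280 is below the equilibrium price 2400, so it binds.
At P = 1280: Qd = 16208 - 5·1280 = 9808 and Qs = 3·1280 - 2992 = 848.
Shortage = Qd - Qs = 9808 - 848 = 8960.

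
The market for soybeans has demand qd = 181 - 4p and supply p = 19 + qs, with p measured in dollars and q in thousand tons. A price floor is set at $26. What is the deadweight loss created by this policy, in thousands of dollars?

0

Rearranging supply gives qs = p - 19. Without the control the market clears where 181 - 4p = p - 19, i.e. p* = 40 and q* = 21.
The floor of 26 is below the equilibrium price 40, so it is not binding; the market clears at p* = 40, q* = 21.
Since the control does not bind, no trades are prevented and deadweight loss is zero.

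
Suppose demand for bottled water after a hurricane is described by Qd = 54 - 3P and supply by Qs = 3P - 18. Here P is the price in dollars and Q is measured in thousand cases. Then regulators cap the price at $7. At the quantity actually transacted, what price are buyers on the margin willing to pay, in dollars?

17

In a free market, 54 - 3P = 3P - 18 gives the equilibrium P* = 12, Q* = 18.
The ceiling of 7 is below the equilibrium price 12, so it binds.
At P = 7: Qd = 54 - 3·7 = 33 and Qs = 3·7 - 18 = 3.
Only 3 units reach the market. On the demand curve, the marginal buyer's willingness to pay at Q = 3 is (54 - 3)/3 = 17.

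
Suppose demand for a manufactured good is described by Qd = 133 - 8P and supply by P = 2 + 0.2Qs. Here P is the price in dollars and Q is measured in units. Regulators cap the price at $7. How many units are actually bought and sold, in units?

Rearranging supply gives Qs = 5P - 10. Equilibrium: 133 - 8P = 5P - 10, so 143 = 13P and P* = 11, Q* = 45.
Since 7 < 11, the ceiling is binding.
At P = 7: Qd = 133 - 8·7 = 77 and Qs = 5·7 - 10 = 25.
The quantity actually transacted is the short side, supply: 25.

25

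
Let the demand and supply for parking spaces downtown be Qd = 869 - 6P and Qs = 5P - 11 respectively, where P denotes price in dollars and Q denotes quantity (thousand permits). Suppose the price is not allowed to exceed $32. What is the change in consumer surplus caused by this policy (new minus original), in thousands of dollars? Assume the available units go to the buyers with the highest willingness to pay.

Setting quantity demanded equal to quantity supplied, 869 - 6P = 5P - 11, gives P* = 80 and Q* = 389.
Because the ceiling (32) lies below the market-clearing price, it is binding.
At P = 32: Qd = 869 - 6·32 = 677 and Qs = 5·32 - 11 = 149.
Consumer surplus without the control is ½ · (869/6 - 80) · 389 = 151321/12.
With the ceiling, 149 units are sold at 32 (assume they go to the highest-value buyers). The demand price at Q = 149 is 120, so CS = ½ · [(869/6 - 32) + (120 - 32)] · 149 = 179545/12.
Change in consumer surplus = 179545/12 - 151321/12 = 2352.

2352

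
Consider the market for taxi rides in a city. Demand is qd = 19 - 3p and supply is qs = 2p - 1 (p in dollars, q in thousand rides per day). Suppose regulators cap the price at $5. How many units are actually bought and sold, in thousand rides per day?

7

Setting quantity demanded equal to quantity supplied, 19 - 3p = 2p - 1, gives p* = 4 and q* = 7.
The ceiling of 5 is above the equilibrium price 4, so it is not binding; the market clears at p* = 4, q* = 7.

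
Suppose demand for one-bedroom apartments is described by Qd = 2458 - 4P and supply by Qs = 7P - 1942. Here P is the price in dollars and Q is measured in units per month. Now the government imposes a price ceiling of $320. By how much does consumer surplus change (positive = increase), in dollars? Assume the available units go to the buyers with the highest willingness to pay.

-15360

Equilibrium: 2458 - 4P = 7P - 1942, so 4400 = 11P and P* = 400, Q* = 858.
Because the ceiling (320) lies below the market-clearing price, it is binding.
At P = 320: Qd = 2458 - 4·320 = 1178 and Qs = 7·320 - 1942 = 298.
Consumer surplus without the control is ½ · (614.5 - 400) · 858 = 92020.5.
With the ceiling, 298 units are sold at 320 (assume they go to the highest-value buyers). The demand price at Q = 298 is 540, so CS = ½ · [(614.5 - 320) + (540 - 320)] · 298 = 76660.5.
Change in consumer surplus = 76660.5 - 92020.5 = -15360.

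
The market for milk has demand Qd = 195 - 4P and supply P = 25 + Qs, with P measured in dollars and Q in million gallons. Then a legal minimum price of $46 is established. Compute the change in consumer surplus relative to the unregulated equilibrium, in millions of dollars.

Rearranging supply gives Qs = P - 25. In a free market, 195 - 4P = P - 25 gives the equilibrium P* = 44, Q* = 19.
Because the floor (46) lies above the market-clearing price, it is binding.
At P = 46: Qd = 195 - 4·46 = 11 and Qs = 46 - 25 = 21.
Consumer surplus without the control is ½ · (48.75 - 44) · 19 = 45.125.
With the floor, consumers buy 11 units at 46, so CS = ½ · (48.75 - 46) · 11 = 15.125.
Change in consumer surplus = 15.125 - 45.125 = -30.

-30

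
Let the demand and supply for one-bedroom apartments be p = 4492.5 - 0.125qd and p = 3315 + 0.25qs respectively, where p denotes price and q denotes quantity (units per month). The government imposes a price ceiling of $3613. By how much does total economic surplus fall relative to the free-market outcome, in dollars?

711507

Rearranging demand gives qd = 35940 - 8p; rearranging supply gives qs = 4p - 13260. Setting quantity demanded equal to quantity supplied, 35940 - 8p = 4p - 13260, gives p* = 4100 and q* = 3140.
The ceiling of 3613 is below the equilibrium price 4100, so it binds.
At p = 3613: qd = 35940 - 8·3613 = 7036 and qs = 4·3613 - 13260 = 1192.
Quantity traded falls to 1192. At q = 1192 the demand price is (35940 - 1192)/8 = 4343.5 and the supply price is (13260 + 1192)/4 = 3613.
Deadweight loss = ½ · (4343.5 - 3613) · (3140 - 1192) = ½ · 730.5 · 1948 = 711507.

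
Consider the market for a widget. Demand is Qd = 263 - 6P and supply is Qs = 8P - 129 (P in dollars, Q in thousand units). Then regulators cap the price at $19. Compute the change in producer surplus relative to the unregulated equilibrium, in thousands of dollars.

In a free market, 263 - 6P = 8P - 129 gives the equilibrium P* = 28, Q* = 95.
The ceiling of 19 is below the equilibrium price 28, so it binds.
At P = 19: Qd = 263 - 6·19 = 149 and Qs = 8·19 - 129 = 23.
Producer surplus without the control is ½ · (28 - 16.125) · 95 = 564.0625.
With the ceiling, producers sell 23 units at 19, so PS = ½ · (19 - 16.125) · 23 = 33.0625.
Change in producer surplus = 33.0625 - 564.0625 = -531.

-531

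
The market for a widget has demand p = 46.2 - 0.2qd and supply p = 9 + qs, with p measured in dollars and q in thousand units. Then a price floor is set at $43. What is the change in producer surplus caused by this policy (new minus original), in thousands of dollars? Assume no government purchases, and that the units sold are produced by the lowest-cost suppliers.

-64.5

Rearranging demand gives qd = 231 - 5p; rearranging supply gives qs = p - 9. Setting quantity demanded equal to quantity supplied, 231 - 5p = p - 9, gives p* = 40 and q* = 31.
The floor of 43 is above the equilibrium price 40, so it binds.
At p = 43: qd = 231 - 5·43 = 16 and qs = 43 - 9 = 34.
Producer surplus without the control is ½ · (40 - 9) · 31 = 480.5.
With the floor, 16 units are sold at 43. The supply price at q = 16 is 25, so PS = ½ · [(43 - 9) + (43 - 25)] · 16 = 416.
Change in producer surplus = 416 - 480.5 = -64.5.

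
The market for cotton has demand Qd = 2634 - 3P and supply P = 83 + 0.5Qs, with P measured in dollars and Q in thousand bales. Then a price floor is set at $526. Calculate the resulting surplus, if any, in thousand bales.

Rearranging supply gives Qs = 2P - 166. Without the control the market clears where 2634 - 3P = 2P - 166, i.e. P* = 560 and Q* = 954.
Since 526 is below P* = 560, the floor does not bind and the free-market outcome prevails.
Since the control does not bind, there is no surplus.

0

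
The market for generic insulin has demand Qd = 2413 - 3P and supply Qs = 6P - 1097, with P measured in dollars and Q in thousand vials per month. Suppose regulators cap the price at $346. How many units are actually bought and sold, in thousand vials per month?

979

Without the control the market clears where 2413 - 3P = 6P - 1097, i.e. P* = 390 and Q* = 1243.
Because the ceiling (346) lies below the market-clearing price, it is binding.
At P = 346: Qd = 2413 - 3·346 = 1375 and Qs = 6·346 - 1097 = 979.
The quantity actually transacted is the short side, supply: 979.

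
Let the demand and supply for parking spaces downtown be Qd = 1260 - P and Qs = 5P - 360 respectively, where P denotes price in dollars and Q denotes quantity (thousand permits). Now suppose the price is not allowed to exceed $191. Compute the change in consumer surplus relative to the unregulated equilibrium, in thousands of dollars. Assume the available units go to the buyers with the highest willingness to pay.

Without the control the market clears where 1260 - P = 5P - 360, i.e. P* = 270 and Q* = 990.
Because the ceiling (191) lies below the market-clearing price, it is binding.
At P = 191: Qd = 1260 - 191 = 1069 and Qs = 5·191 - 360 = 595.
Consumer surplus without the control is ½ · (1260 - 270) · 990 = 490050.
With the ceiling, 595 units are sold at 191 (assume they go to the highest-value buyers). The demand price at Q = 595 is 665, so CS = ½ · [(1260 - 191) + (665 - 191)] · 595 = 459042.5.
Change in consumer surplus = 459042.5 - 490050 = -31007.5.

-31007.5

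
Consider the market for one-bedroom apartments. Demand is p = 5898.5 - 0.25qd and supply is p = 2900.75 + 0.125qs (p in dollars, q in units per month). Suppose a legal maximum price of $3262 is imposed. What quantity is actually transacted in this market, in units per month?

Rearranging demand gives qd = 23594 - 4p; rearranging supply gives qs = 8p - 23206. Equilibrium: 23594 - 4p = 8p - 23206, so 46800 = 12p and p* = 3900, q* = 7994.
Since 3262 < 3900, the ceiling is binding.
At p = 3262: qd = 23594 - 4·3262 = 10546 and qs = 8·3262 - 23206 = 2890.
The quantity actually transacted is the short side, supply: 2890.

2890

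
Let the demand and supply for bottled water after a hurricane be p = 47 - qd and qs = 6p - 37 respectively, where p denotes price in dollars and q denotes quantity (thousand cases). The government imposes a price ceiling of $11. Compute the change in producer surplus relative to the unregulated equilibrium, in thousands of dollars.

Rearranging demand gives qd = 47 - p. Setting quantity demanded equal to quantity supplied, 47 - p = 6p - 37, gives p* = 12 and q* = 35.
The ceiling of 11 is below the equilibrium price 12, so it binds.
At p = 11: qd = 47 - 11 = 36 and qs = 6·11 - 37 = 29.
Producer surplus without the control is ½ · (12 - 37/6) · 35 = 1225/12.
With the ceiling, producers sell 29 units at 11, so PS = ½ · (11 - 37/6) · 29 = 841/12.
Change in producer surplus = 841/12 - 1225/12 = -32.

-32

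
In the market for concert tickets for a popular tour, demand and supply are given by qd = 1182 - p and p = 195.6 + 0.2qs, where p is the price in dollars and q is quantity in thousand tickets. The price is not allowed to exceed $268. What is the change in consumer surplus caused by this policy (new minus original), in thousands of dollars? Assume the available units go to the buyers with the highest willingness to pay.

-72496

Rearranging supply gives qs = 5p - 978. Without the control the market clears where 1182 - p = 5p - 978, i.e. p* = 360 and q* = 822.
Because the ceiling (268) lies below the market-clearing price, it is binding.
At p = 268: qd = 1182 - 268 = 914 and qs = 5·268 - 978 = 362.
Consumer surplus without the control is ½ · (1182 - 360) · 822 = 337842.
With the ceiling, 362 units are sold at 268 (assume they go to the highest-value buyers). The demand price at q = 362 is 820, so CS = ½ · [(1182 - 268) + (820 - 268)] · 362 = 265346.
Change in consumer surplus = 265346 - 337842 = -72496.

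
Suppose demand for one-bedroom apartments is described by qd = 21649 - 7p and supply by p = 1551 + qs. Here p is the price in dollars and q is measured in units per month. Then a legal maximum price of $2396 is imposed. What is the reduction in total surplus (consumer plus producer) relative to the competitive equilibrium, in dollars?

145152

Rearranging supply gives qs = p - 1551. In a free market, 21649 - 7p = p - 1551 gives the equilibrium p* = 2900, q* = 1349.
Since 2396 < 2900, the ceiling is binding.
At p = 2396: qd = 21649 - 7·2396 = 4877 and qs = 2396 - 1551 = 845.
Quantity traded falls to 845. At q = 845 the demand price is (21649 - 845)/7 = 2972 and the supply price is 1551 + 845 = 2396.
Deadweight loss = ½ · (2972 - 2396) · (1349 - 845) = ½ · 576 · 504 = 145152.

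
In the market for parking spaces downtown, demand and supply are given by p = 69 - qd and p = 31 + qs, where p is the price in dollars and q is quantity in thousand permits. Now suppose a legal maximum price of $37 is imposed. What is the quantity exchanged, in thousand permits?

6

Rearranging demand gives qd = 69 - p; rearranging supply gives qs = p - 31. Without the control the market clears where 69 - p = p - 31, i.e. p* = 50 and q* = 19.
The ceiling of 37 is below the equilibrium price 50, so it binds.
At p = 37: qd = 69 - 37 = 32 and qs = 37 - 31 = 6.
The quantity actually transacted is the short side, supply: 6.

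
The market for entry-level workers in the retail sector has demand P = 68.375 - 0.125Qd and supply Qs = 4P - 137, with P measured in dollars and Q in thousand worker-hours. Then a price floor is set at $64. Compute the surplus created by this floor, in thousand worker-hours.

84

Rearranging demand gives Qd = 547 - 8P. Without the control the market clears where 547 - 8P = 4P - 137, i.e. P* = 57 and Q* = 91.
Because the floor (64) lies above the market-clearing price, it is binding.
At P = 64: Qd = 547 - 8·64 = 35 and Qs = 4·64 - 137 = 119.
Surplus = Qs - Qd = 119 - 35 = 84.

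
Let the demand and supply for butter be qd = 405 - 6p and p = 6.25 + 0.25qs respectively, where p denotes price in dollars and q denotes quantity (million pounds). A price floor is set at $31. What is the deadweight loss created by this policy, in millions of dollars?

Rearranging supply gives qs = 4p - 25. Without the control the market clears where 405 - 6p = 4p - 25, i.e. p* = 43 and q* = 147.
The floor of 31 is below the equilibrium price 43, so it is not binding; the market clears at p* = 43, q* = 147.
Since the control does not bind, no trades are prevented and deadweight loss is zero.

0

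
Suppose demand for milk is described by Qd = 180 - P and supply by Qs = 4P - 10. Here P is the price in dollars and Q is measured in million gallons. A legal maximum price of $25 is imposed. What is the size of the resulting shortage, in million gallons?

In a free market, 180 - P = 4P - 10 gives the equilibrium P* = 38, Q* = 142.
Because the ceiling (25) lies below the market-clearing price, it is binding.
At P = 25: Qd = 180 - 25 = 155 and Qs = 4·25 - 10 = 90.
Shortage = Qd - Qs = 155 - 90 = 65.

65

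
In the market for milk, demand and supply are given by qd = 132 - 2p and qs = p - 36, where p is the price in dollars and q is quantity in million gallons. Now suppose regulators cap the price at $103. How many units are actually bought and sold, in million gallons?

Without the control the market clears where 132 - 2p = p - 36, i.e. p* = 56 and q* = 20.
Since 103 is above p* = 56, the ceiling does not bind and the free-market outcome prevails.

20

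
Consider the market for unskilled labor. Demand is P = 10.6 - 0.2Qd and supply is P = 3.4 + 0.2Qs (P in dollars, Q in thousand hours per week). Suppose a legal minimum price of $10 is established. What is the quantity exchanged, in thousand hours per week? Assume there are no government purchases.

3

Rearranging demand gives Qd = 53 - 5P; rearranging supply gives Qs = 5P - 17. In a free market, 53 - 5P = 5P - 17 gives the equilibrium P* = 7, Q* = 18.
Since 10 > 7, the floor is binding.
At P = 10: Qd = 53 - 5·10 = 3 and Qs = 5·10 - 17 = 33.
The quantity actually transacted is the short side, demand: 3.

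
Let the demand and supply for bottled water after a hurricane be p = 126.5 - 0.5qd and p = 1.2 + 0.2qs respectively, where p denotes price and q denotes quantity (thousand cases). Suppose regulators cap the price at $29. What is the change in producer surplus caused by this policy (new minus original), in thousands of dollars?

Rearranging demand gives qd = 253 - 2p; rearranging supply gives qs = 5p - 6. Equilibrium: 253 - 2p = 5p - 6, so 259 = 7p and p* = 37, q* = 179.
The ceiling of 29 is below the equilibrium price 37, so it binds.
At p = 29: qd = 253 - 2·29 = 195 and qs = 5·29 - 6 = 139.
Producer surplus without the control is ½ · (37 - 1.2) · 179 = 3204.1.
With the ceiling, producers sell 139 units at 29, so PS = ½ · (29 - 1.2) · 139 = 1932.1.
Change in producer surplus = 1932.1 - 3204.1 = -1272.

-1272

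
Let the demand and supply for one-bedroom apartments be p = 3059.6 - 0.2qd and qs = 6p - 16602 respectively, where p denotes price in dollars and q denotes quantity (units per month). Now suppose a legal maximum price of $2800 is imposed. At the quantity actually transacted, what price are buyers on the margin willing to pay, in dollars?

3020

Rearranging demand gives qd = 15298 - 5p. Equilibrium: 15298 - 5p = 6p - 16602, so 31900 = 11p and p* = 2900, q* = 798.
Because the ceiling (2800) lies below the market-clearing price, it is binding.
At p = 2800: qd = 15298 - 5·2800 = 1298 and qs = 6·2800 - 16602 = 198.
Only 198 units reach the market. On the demand curve, the marginal buyer's willingness to pay at q = 198 is (15298 - 198)/5 = 3020.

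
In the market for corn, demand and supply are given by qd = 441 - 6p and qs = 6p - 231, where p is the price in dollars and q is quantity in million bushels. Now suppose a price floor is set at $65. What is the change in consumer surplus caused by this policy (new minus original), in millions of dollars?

-702

Equilibrium: 441 - 6p = 6p - 231, so 672 = 12p and p* = 56, q* = 105.
Since 65 > 56, the floor is binding.
At p = 65: qd = 441 - 6·65 = 51 and qs = 6·65 - 231 = 159.
Consumer surplus without the control is ½ · (73.5 - 56) · 105 = 918.75.
With the floor, consumers buy 51 units at 65, so CS = ½ · (73.5 - 65) · 51 = 216.75.
Change in consumer surplus = 216.75 - 918.75 = -702.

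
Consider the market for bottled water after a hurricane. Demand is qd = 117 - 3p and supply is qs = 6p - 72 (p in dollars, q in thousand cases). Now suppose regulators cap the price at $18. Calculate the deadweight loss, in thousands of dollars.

In a free market, 117 - 3p = 6p - 72 gives the equilibrium p* = 21, q* = 54.
The ceiling of 18 is below the equilibrium price 21, so it binds.
At p = 18: qd = 117 - 3·18 = 63 and qs = 6·18 - 72 = 36.
Quantity traded falls to 36. At q = 36 the demand price is (117 - 36)/3 = 27 and the supply price is (72 + 36)/6 = 18.
Deadweight loss = ½ · (27 - 18) · (54 - 36) = ½ · 9 · 18 = 81.

81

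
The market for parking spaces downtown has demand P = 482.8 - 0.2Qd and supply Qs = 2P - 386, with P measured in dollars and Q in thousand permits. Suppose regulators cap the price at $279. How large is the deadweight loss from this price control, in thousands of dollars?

Rearranging demand gives Qd = 2414 - 5P. Setting quantity demanded equal to quantity supplied, 2414 - 5P = 2P - 386, gives P* = 400 and Q* = 414.
The ceiling of 279 is below the equilibrium price 400, so it binds.
At P = 279: Qd = 2414 - 5·279 = 1019 and Qs = 2·279 - 386 = 172.
Quantity traded falls to 172. At Q = 172 the demand price is (2414 - 172)/5 = 448.4 and the supply price is (386 + 172)/2 = 279.
Deadweight loss = ½ · (448.4 - 279) · (414 - 172) = ½ · 169.4 · 242 = 20497.4.

20497.4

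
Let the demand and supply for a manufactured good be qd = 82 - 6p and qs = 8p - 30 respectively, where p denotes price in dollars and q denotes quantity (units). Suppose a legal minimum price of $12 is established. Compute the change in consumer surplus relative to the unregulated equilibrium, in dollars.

In a free market, 82 - 6p = 8p - 30 gives the equilibrium p* = 8, q* = 34.
Because the floor (12) lies above the market-clearing price, it is binding.
At p = 12: qd = 82 - 6·12 = 10 and qs = 8·12 - 30 = 66.
Consumer surplus without the control is ½ · (41/3 - 8) · 34 = 289/3.
With the floor, consumers buy 10 units at 12, so CS = ½ · (41/3 - 12) · 10 = 25/3.
Change in consumer surplus = 25/3 - 289/3 = -88.

-88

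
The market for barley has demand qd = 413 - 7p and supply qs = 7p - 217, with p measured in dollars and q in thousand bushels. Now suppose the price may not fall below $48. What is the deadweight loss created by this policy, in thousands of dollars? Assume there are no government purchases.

63

Setting quantity demanded equal to quantity supplied, 413 - 7p = 7p - 217, gives p* = 45 and q* = 98.
Because the floor (48) lies above the market-clearing price, it is binding.
At p = 48: qd = 413 - 7·48 = 77 and qs = 7·48 - 217 = 119.
Quantity traded falls to 77. At q = 77 the demand price is (413 - 77)/7 = 48 and the supply price is (217 + 77)/7 = 42.
Deadweight loss = ½ · (48 - 42) · (98 - 77) = ½ · 6 · 21 = 63.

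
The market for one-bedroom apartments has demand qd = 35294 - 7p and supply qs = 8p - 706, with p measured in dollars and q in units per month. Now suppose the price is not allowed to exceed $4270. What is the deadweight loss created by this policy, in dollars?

0

In a free market, 35294 - 7p = 8p - 706 gives the equilibrium p* = 2400, q* = 18494.
Since 4270 is above p* = 2400, the ceiling does not bind and the free-market outcome prevails.
Since the control does not bind, no trades are prevented and deadweight loss is zero.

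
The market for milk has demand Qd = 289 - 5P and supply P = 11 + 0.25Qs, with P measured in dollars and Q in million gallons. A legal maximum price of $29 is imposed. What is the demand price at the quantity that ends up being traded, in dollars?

Rearranging supply gives Qs = 4P - 44. In a free market, 289 - 5P = 4P - 44 gives the equilibrium P* = 37, Q* = 104.
The ceiling of 29 is below the equilibrium price 37, so it binds.
At P = 29: Qd = 289 - 5·29 = 144 and Qs = 4·29 - 44 = 72.
Only 72 units reach the market. On the demand curve, the marginal buyer's willingness to pay at Q = 72 is (289 - 72)/5 = 43.4.

43.4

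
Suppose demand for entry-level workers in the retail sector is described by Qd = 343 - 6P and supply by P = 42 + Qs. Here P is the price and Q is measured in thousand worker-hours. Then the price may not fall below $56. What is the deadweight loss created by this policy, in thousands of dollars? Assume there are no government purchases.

21

Rearranging supply gives Qs = P - 42. Without the control the market clears where 343 - 6P = P - 42, i.e. P* = 55 and Q* = 13.
Because the floor (56) lies above the market-clearing price, it is binding.
At P = 56: Qd = 343 - 6·56 = 7 and Qs = 56 - 42 = 14.
Quantity traded falls to 7. At Q = 7 the demand price is (343 - 7)/6 = 56 and the supply price is 42 + 7 = 49.
Deadweight loss = ½ · (56 - 49) · (13 - 7) = ½ · 7 · 6 = 21.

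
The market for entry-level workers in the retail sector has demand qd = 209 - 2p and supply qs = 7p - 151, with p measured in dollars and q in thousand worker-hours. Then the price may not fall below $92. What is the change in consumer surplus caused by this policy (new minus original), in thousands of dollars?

Equilibrium: 209 - 2p = 7p - 151, so 360 = 9p and p* = 40, q* = 129.
The floor of 92 is above the equilibrium price 40, so it binds.
At p = 92: qd = 209 - 2·92 = 25 and qs = 7·92 - 151 = 493.
Consumer surplus without the control is ½ · (104.5 - 40) · 129 = 4160.25.
With the floor, consumers buy 25 units at 92, so CS = ½ · (104.5 - 92) · 25 = 156.25.
Change in consumer surplus = 156.25 - 4160.25 = -4004.

-4004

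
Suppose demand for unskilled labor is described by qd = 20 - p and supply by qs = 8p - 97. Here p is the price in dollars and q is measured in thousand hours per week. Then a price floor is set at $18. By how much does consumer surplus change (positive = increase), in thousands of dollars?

Setting quantity demanded equal to quantity supplied, 20 - p = 8p - 97, gives p* = 13 and q* = 7.
Because the floor (18) lies above the market-clearing price, it is binding.
At p = 18: qd = 20 - 18 = 2 and qs = 8·18 - 97 = 47.
Consumer surplus without the control is ½ · (20 - 13) · 7 = 24.5.
With the floor, consumers buy 2 units at 18, so CS = ½ · (20 - 18) · 2 = 2.
Change in consumer surplus = 2 - 24.5 = -22.5.

-22.5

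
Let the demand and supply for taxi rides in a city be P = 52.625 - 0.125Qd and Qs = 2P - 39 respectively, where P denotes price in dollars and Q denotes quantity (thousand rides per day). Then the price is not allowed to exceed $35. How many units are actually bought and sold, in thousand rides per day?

31

Rearranging demand gives Qd = 421 - 8P. Equilibrium: 421 - 8P = 2P - 39, so 460 = 10P and P* = 46, Q* = 53.
Because the ceiling (35) lies below the market-clearing price, it is binding.
At P = 35: Qd = 421 - 8·35 = 141 and Qs = 2·35 - 39 = 31.
The quantity actually transacted is the short side, supply: 31.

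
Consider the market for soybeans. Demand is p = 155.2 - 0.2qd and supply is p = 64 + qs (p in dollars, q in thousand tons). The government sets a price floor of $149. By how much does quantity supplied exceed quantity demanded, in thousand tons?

Rearranging demand gives qd = 776 - 5p; rearranging supply gives qs = p - 64. In a free market, 776 - 5p = p - 64 gives the equilibrium p* = 140, q* = 76.
Because the floor (149) lies above the market-clearing price, it is binding.
At p = 149: qd = 776 - 5·149 = 31 and qs = 149 - 64 = 85.
Surplus = qs - qd = 85 - 31 = 54.

54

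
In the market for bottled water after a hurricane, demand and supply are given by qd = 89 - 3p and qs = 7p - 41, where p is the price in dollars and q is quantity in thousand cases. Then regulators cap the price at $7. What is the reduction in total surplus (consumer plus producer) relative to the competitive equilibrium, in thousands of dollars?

420

Setting quantity demanded equal to quantity supplied, 89 - 3p = 7p - 41, gives p* = 13 and q* = 50.
Since 7 < 13, the ceiling is binding.
At p = 7: qd = 89 - 3·7 = 68 and qs = 7·7 - 41 = 8.
Quantity traded falls to 8. At q = 8 the demand price is (89 - 8)/3 = 27 and the supply price is (41 + 8)/7 = 7.
Deadweight loss = ½ · (27 - 7) · (50 - 8) = ½ · 20 · 42 = 420.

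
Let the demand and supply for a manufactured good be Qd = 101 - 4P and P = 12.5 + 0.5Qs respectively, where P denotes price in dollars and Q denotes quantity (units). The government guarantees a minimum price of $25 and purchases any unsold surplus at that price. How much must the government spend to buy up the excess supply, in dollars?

600

Rearranging supply gives Qs = 2P - 25. Equilibrium: 101 - 4P = 2P - 25, so 126 = 6P and P* = 21, Q* = 17.
Since 25 > 21, the floor is binding.
At P = 25: Qd = 101 - 4·25 = 1 and Qs = 2·25 - 25 = 25.
Surplus = Qs - Qd = 24.
Government expenditure = surplus × support price = 24 × 25 = 600.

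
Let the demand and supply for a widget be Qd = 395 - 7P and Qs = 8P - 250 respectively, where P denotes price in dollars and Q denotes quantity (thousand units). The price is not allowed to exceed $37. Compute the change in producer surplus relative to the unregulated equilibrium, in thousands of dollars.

-420

Without the control the market clears where 395 - 7P = 8P - 250, i.e. P* = 43 and Q* = 94.
The ceiling of 37 is below the equilibrium price 43, so it binds.
At P = 37: Qd = 395 - 7·37 = 136 and Qs = 8·37 - 250 = 46.
Producer surplus without the control is ½ · (43 - 31.25) · 94 = 552.25.
With the ceiling, producers sell 46 units at 37, so PS = ½ · (37 - 31.25) · 46 = 132.25.
Change in producer surplus = 132.25 - 552.25 = -420.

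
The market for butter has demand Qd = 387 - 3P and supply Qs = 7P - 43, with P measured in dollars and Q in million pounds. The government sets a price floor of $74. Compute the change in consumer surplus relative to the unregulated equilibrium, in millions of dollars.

Without the control the market clears where 387 - 3P = 7P - 43, i.e. P* = 43 and Q* = 258.
Because the floor (74) lies above the market-clearing price, it is binding.
At P = 74: Qd = 387 - 3·74 = 165 and Qs = 7·74 - 43 = 475.
Consumer surplus without the control is ½ · (129 - 43) · 258 = 11094.
With the floor, consumers buy 165 units at 74, so CS = ½ · (129 - 74) · 165 = 4537.5.
Change in consumer surplus = 4537.5 - 11094 = -6556.5.

-6556.5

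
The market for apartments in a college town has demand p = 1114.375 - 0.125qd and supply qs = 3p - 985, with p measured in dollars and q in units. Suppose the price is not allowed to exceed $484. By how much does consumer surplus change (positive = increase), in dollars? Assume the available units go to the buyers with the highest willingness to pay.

96928

Rearranging demand gives qd = 8915 - 8p. Setting quantity demanded equal to quantity supplied, 8915 - 8p = 3p - 985, gives p* = 900 and q* = 1715.
Because the ceiling (484) lies below the market-clearing price, it is binding.
At p = 484: qd = 8915 - 8·484 = 5043 and qs = 3·484 - 985 = 467.
Consumer surplus without the control is ½ · (1114.375 - 900) · 1715 = 183826.5625.
With the ceiling, 467 units are sold at 484 (assume they go to the highest-value buyers). The demand price at q = 467 is 1056, so CS = ½ · [(1114.375 - 484) + (1056 - 484)] · 467 = 280754.5625.
Change in consumer surplus = 280754.5625 - 183826.5625 = 96928.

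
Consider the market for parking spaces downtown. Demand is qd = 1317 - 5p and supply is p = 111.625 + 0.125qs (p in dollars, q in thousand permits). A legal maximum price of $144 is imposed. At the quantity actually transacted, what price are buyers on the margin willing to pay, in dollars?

211.6

Rearranging supply gives qs = 8p - 893. Without the control the market clears where 1317 - 5p = 8p - 893, i.e. p* = 170 and q* = 467.
Since 144 < 170, the ceiling is binding.
At p = 144: qd = 1317 - 5·144 = 597 and qs = 8·144 - 893 = 259.
Only 259 units reach the market. On the demand curve, the marginal buyer's willingness to pay at q = 259 is (1317 - 259)/5 = 211.6.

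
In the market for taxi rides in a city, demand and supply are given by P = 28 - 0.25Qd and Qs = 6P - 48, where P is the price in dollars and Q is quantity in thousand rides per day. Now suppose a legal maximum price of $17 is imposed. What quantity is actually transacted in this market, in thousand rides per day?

Rearranging demand gives Qd = 112 - 4P. Setting quantity demanded equal to quantity supplied, 112 - 4P = 6P - 48, gives P* = 16 and Q* = 48.
Since 17 is above P* = 16, the ceiling does not bind and the free-market outcome prevails.

48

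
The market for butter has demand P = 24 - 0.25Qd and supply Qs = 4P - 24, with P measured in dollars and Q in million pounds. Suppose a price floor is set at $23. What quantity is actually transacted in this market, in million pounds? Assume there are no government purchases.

4

Rearranging demand gives Qd = 96 - 4P. In a free market, 96 - 4P = 4P - 24 gives the equilibrium P* = 15, Q* = 36.
Since 23 > 15, the floor is binding.
At P = 23: Qd = 96 - 4·23 = 4 and Qs = 4·23 - 24 = 68.
The quantity actually transacted is the short side, demand: 4.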